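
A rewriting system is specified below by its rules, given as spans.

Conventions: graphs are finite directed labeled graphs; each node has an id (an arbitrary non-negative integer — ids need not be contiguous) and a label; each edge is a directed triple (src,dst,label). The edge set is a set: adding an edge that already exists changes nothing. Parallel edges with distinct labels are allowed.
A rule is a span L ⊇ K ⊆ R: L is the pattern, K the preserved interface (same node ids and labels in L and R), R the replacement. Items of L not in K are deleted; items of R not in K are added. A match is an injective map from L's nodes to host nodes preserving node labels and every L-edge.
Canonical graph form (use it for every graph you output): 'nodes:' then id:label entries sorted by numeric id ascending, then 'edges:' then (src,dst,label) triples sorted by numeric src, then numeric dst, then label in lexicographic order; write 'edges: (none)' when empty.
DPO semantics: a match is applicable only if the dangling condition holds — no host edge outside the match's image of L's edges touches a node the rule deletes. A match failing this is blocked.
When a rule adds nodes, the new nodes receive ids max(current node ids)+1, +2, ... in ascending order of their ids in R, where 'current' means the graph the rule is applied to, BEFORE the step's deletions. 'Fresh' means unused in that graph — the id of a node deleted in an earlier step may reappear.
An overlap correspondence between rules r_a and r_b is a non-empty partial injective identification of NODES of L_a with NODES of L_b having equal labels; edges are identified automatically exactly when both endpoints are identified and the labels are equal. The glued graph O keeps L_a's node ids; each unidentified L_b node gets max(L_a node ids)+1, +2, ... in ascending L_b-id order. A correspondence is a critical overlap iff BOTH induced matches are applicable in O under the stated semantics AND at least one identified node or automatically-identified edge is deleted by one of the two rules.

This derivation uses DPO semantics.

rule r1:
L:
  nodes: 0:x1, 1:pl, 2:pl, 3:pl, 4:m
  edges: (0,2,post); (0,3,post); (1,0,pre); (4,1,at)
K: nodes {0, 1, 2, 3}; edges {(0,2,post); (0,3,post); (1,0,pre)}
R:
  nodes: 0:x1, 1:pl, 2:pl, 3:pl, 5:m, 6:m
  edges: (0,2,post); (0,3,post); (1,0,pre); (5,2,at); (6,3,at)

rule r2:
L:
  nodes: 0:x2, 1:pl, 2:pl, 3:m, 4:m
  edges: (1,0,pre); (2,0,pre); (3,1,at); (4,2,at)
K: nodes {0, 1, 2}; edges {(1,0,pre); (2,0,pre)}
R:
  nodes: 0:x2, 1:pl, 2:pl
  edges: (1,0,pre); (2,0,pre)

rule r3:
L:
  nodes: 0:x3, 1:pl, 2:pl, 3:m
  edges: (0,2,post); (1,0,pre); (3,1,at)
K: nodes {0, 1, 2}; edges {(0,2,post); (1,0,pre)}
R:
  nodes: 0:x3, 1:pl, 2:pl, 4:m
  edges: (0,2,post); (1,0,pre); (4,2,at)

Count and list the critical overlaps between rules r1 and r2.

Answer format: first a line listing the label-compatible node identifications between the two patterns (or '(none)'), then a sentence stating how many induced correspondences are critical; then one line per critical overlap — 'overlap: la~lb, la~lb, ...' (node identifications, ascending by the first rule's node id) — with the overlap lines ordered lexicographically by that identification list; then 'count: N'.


label-compatible node identifications between L(r1) and L(r2): 1~1, 1~2, 2~1, 2~2, 3~1, 3~2, 4~3, 4~4
6 of the induced correspondences are critical overlaps of r1 and r2.
overlap: 1~1, 2~2, 4~3
overlap: 1~1, 3~2, 4~3
overlap: 1~1, 4~3
overlap: 1~2, 2~1, 4~4
overlap: 1~2, 3~1, 4~4
overlap: 1~2, 4~4
count: 6


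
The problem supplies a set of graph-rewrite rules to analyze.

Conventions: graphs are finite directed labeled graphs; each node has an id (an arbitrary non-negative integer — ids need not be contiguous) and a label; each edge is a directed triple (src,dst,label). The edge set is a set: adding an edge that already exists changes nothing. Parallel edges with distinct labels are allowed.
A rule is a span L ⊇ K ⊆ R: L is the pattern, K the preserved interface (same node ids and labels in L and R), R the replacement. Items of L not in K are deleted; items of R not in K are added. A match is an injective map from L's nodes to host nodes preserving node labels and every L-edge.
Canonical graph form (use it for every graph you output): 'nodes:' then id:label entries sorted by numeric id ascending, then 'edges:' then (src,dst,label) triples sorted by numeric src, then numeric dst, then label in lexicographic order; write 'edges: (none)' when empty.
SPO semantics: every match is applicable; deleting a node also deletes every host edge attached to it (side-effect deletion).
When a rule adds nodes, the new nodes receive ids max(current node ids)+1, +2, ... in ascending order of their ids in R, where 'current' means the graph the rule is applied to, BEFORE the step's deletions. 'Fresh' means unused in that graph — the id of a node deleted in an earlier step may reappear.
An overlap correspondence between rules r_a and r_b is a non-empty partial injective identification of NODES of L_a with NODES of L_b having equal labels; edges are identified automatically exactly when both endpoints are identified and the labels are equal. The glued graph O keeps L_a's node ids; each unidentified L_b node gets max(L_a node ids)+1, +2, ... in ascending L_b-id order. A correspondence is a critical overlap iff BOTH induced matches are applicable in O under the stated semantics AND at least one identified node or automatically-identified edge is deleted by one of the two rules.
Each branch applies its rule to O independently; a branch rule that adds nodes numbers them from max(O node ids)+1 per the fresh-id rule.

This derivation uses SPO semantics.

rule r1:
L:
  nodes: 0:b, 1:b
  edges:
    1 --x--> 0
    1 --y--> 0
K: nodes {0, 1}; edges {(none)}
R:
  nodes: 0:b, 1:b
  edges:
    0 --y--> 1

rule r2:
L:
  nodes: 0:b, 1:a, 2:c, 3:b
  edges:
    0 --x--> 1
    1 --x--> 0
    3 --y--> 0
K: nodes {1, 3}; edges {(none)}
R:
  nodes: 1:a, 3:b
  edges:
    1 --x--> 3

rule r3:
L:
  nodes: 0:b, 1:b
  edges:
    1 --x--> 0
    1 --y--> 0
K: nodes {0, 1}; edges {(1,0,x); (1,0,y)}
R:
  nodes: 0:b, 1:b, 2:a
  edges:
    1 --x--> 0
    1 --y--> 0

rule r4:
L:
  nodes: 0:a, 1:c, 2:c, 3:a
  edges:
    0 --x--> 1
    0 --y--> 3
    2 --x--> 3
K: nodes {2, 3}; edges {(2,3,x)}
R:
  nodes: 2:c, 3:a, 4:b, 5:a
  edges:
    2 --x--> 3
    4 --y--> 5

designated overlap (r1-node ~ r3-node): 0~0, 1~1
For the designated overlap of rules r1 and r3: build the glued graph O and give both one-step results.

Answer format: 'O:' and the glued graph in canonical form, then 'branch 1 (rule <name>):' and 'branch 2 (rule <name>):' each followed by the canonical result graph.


O:
nodes: 0:b, 1:b
edges: (1,0,x); (1,0,y)
branch 1 (rule r1):
nodes: 0:b, 1:b
edges: (0,1,y)
branch 2 (rule r3):
nodes: 0:b, 1:b, 2:a
edges: (1,0,x); (1,0,y)


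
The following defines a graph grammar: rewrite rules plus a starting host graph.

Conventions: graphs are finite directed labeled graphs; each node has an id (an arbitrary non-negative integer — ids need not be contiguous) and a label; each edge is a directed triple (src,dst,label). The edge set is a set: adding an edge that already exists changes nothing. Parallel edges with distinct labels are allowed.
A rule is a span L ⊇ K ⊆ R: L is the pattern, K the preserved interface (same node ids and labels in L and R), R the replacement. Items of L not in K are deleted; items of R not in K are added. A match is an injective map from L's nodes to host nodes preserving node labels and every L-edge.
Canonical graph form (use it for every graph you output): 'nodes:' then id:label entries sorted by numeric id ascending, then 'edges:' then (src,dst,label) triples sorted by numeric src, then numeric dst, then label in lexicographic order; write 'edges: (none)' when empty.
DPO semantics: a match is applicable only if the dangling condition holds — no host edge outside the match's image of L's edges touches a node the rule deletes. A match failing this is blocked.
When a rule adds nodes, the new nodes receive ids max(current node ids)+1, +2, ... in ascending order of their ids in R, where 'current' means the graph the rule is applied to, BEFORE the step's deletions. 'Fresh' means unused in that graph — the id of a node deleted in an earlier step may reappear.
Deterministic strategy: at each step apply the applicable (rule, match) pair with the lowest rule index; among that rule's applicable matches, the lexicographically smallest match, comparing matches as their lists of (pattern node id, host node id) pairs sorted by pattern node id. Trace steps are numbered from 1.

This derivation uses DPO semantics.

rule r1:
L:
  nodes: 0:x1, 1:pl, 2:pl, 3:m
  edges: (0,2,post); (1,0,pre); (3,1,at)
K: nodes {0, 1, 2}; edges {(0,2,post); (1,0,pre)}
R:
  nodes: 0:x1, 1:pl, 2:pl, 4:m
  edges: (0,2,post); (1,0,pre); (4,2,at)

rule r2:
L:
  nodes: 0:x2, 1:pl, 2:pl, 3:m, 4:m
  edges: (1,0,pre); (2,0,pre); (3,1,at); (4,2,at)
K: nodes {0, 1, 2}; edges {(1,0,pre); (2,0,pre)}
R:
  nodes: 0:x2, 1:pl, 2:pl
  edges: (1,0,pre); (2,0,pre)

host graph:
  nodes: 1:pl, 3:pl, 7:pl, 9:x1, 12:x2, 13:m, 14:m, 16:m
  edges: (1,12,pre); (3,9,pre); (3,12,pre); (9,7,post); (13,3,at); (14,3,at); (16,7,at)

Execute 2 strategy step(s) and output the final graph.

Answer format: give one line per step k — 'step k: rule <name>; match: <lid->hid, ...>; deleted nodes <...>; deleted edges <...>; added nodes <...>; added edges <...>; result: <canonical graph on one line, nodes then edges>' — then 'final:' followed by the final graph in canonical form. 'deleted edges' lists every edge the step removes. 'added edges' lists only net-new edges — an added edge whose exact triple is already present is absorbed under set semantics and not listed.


step 1: rule r1; match: 0->9, 1->3, 2->7, 3->13; deleted nodes 13; deleted edges (13,3,at); added nodes 17; added edges (17,7,at); result: nodes: 1:pl, 3:pl, 7:pl, 9:x1, 12:x2, 14:m, 16:m, 17:m edges: (1,12,pre); (3,9,pre); (3,12,pre); (9,7,post); (14,3,at); (16,7,at); (17,7,at)
step 2: rule r1; match: 0->9, 1->3, 2->7, 3->14; deleted nodes 14; deleted edges (14,3,at); added nodes 18; added edges (18,7,at); result: nodes: 1:pl, 3:pl, 7:pl, 9:x1, 12:x2, 16:m, 17:m, 18:m edges: (1,12,pre); (3,9,pre); (3,12,pre); (9,7,post); (16,7,at); (17,7,at); (18,7,at)
final:
nodes: 1:pl, 3:pl, 7:pl, 9:x1, 12:x2, 16:m, 17:m, 18:m
edges: (1,12,pre); (3,9,pre); (3,12,pre); (9,7,post); (16,7,at); (17,7,at); (18,7,at)


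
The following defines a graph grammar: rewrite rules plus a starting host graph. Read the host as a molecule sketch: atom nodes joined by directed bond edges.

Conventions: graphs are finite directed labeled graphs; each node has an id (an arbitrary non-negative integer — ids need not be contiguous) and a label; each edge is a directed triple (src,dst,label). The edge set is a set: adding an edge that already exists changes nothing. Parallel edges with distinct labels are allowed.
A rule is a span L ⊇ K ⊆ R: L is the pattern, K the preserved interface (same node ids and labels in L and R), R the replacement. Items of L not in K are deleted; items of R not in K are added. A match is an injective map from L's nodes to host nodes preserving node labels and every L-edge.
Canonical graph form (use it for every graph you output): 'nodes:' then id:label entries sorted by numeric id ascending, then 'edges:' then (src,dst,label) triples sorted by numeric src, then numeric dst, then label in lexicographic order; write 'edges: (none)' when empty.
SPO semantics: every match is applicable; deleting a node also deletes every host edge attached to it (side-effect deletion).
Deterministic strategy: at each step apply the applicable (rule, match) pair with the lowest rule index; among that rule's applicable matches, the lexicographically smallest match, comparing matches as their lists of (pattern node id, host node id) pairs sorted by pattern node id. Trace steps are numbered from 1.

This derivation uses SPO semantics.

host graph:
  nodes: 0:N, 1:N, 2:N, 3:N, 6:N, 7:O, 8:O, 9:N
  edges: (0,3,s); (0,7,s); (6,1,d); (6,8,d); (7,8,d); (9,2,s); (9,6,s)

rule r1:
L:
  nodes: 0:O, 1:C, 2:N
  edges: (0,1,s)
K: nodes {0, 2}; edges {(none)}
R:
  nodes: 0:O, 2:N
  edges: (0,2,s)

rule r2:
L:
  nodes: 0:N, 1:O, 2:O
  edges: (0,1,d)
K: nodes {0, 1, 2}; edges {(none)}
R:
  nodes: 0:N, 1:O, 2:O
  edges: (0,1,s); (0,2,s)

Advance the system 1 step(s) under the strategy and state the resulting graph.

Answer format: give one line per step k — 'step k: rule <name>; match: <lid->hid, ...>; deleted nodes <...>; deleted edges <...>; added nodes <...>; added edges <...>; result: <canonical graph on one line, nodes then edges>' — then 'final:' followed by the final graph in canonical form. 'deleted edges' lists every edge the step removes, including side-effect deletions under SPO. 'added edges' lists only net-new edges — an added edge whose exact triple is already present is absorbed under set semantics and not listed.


step 1: rule r2; match: 0->6, 1->8, 2->7; deleted nodes (none); deleted edges (6,8,d); added nodes (none); added edges (6,7,s); (6,8,s); result: nodes: 0:N, 1:N, 2:N, 3:N, 6:N, 7:O, 8:O, 9:N edges: (0,3,s); (0,7,s); (6,1,d); (6,7,s); (6,8,s); (7,8,d); (9,2,s); (9,6,s)
final:
nodes: 0:N, 1:N, 2:N, 3:N, 6:N, 7:O, 8:O, 9:N
edges: (0,3,s); (0,7,s); (6,1,d); (6,7,s); (6,8,s); (7,8,d); (9,2,s); (9,6,s)


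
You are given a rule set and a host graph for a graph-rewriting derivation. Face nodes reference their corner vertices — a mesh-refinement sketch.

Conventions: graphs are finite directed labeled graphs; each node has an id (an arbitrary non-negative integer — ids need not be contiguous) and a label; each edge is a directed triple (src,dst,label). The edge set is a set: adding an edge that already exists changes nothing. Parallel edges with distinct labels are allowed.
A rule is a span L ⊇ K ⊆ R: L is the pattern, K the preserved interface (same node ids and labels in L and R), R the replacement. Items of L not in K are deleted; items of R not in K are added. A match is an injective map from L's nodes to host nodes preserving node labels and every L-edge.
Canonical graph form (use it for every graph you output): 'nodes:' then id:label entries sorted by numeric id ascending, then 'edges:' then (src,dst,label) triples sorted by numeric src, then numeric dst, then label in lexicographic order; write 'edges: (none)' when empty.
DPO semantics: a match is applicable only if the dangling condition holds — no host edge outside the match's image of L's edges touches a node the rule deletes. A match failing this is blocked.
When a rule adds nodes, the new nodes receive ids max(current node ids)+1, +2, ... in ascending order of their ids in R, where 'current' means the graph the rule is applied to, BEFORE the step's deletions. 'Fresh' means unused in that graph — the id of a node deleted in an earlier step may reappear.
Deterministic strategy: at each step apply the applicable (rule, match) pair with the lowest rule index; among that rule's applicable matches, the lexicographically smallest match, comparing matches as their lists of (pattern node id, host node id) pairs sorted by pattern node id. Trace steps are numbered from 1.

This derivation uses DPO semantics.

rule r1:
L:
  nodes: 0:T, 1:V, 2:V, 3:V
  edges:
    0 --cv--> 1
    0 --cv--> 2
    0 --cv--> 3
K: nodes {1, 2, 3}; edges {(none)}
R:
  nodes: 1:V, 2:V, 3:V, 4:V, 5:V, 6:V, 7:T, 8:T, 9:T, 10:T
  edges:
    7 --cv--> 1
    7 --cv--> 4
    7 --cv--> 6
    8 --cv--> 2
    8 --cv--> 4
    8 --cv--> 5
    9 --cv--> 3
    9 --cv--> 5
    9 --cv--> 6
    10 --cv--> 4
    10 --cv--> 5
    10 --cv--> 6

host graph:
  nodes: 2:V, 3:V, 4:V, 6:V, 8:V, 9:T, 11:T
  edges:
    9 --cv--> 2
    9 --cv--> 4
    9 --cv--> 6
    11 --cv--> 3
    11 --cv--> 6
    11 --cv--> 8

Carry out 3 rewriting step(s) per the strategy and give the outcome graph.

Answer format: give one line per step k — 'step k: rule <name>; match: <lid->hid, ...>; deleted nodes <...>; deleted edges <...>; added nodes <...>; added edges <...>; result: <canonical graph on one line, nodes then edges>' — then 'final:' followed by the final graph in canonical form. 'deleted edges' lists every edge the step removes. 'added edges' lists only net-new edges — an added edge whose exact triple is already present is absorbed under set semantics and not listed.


step 1: rule r1; match: 0->9, 1->2, 2->4, 3->6; deleted nodes 9; deleted edges (9,2,cv); (9,4,cv); (9,6,cv); added nodes 12, 13, 14, 15, 16, 17, 18; added edges (15,2,cv); (15,12,cv); (15,14,cv); (16,4,cv); (16,12,cv); (16,13,cv); (17,6,cv); (17,13,cv); (17,14,cv); (18,12,cv); (18,13,cv); (18,14,cv); result: nodes: 2:V, 3:V, 4:V, 6:V, 8:V, 11:T, 12:V, 13:V, 14:V, 15:T, 16:T, 17:T, 18:T edges: (11,3,cv); (11,6,cv); (11,8,cv); (15,2,cv); (15,12,cv); (15,14,cv); (16,4,cv); (16,12,cv); (16,13,cv); (17,6,cv); (17,13,cv); (17,14,cv); (18,12,cv); (18,13,cv); (18,14,cv)
step 2: rule r1; match: 0->11, 1->3, 2->6, 3->8; deleted nodes 11; deleted edges (11,3,cv); (11,6,cv); (11,8,cv); added nodes 19, 20, 21, 22, 23, 24, 25; added edges (22,3,cv); (22,19,cv); (22,21,cv); (23,6,cv); (23,19,cv); (23,20,cv); (24,8,cv); (24,20,cv); (24,21,cv); (25,19,cv); (25,20,cv); (25,21,cv); result: nodes: 2:V, 3:V, 4:V, 6:V, 8:V, 12:V, 13:V, 14:V, 15:T, 16:T, 17:T, 18:T, 19:V, 20:V, 21:V, 22:T, 23:T, 24:T, 25:T edges: (15,2,cv); (15,12,cv); (15,14,cv); (16,4,cv); (16,12,cv); (16,13,cv); (17,6,cv); (17,13,cv); (17,14,cv); (18,12,cv); (18,13,cv); (18,14,cv); (22,3,cv); (22,19,cv); (22,21,cv); (23,6,cv); (23,19,cv); (23,20,cv); (24,8,cv); (24,20,cv); (24,21,cv); (25,19,cv); (25,20,cv); (25,21,cv)
step 3: rule r1; match: 0->15, 1->2, 2->12, 3->14; deleted nodes 15; deleted edges (15,2,cv); (15,12,cv); (15,14,cv); added nodes 26, 27, 28, 29, 30, 31, 32; added edges (29,2,cv); (29,26,cv); (29,28,cv); (30,12,cv); (30,26,cv); (30,27,cv); (31,14,cv); (31,27,cv); (31,28,cv); (32,26,cv); (32,27,cv); (32,28,cv); result: nodes: 2:V, 3:V, 4:V, 6:V, 8:V, 12:V, 13:V, 14:V, 16:T, 17:T, 18:T, 19:V, 20:V, 21:V, 22:T, 23:T, 24:T, 25:T, 26:V, 27:V, 28:V, 29:T, 30:T, 31:T, 32:T edges: (16,4,cv); (16,12,cv); (16,13,cv); (17,6,cv); (17,13,cv); (17,14,cv); (18,12,cv); (18,13,cv); (18,14,cv); (22,3,cv); (22,19,cv); (22,21,cv); (23,6,cv); (23,19,cv); (23,20,cv); (24,8,cv); (24,20,cv); (24,21,cv); (25,19,cv); (25,20,cv); (25,21,cv); (29,2,cv); (29,26,cv); (29,28,cv); (30,12,cv); (30,26,cv); (30,27,cv); (31,14,cv); (31,27,cv); (31,28,cv); (32,26,cv); (32,27,cv); (32,28,cv)
final:
nodes: 2:V, 3:V, 4:V, 6:V, 8:V, 12:V, 13:V, 14:V, 16:T, 17:T, 18:T, 19:V, 20:V, 21:V, 22:T, 23:T, 24:T, 25:T, 26:V, 27:V, 28:V, 29:T, 30:T, 31:T, 32:T
edges: (16,4,cv); (16,12,cv); (16,13,cv); (17,6,cv); (17,13,cv); (17,14,cv); (18,12,cv); (18,13,cv); (18,14,cv); (22,3,cv); (22,19,cv); (22,21,cv); (23,6,cv); (23,19,cv); (23,20,cv); (24,8,cv); (24,20,cv); (24,21,cv); (25,19,cv); (25,20,cv); (25,21,cv); (29,2,cv); (29,26,cv); (29,28,cv); (30,12,cv); (30,26,cv); (30,27,cv); (31,14,cv); (31,27,cv); (31,28,cv); (32,26,cv); (32,27,cv); (32,28,cv)


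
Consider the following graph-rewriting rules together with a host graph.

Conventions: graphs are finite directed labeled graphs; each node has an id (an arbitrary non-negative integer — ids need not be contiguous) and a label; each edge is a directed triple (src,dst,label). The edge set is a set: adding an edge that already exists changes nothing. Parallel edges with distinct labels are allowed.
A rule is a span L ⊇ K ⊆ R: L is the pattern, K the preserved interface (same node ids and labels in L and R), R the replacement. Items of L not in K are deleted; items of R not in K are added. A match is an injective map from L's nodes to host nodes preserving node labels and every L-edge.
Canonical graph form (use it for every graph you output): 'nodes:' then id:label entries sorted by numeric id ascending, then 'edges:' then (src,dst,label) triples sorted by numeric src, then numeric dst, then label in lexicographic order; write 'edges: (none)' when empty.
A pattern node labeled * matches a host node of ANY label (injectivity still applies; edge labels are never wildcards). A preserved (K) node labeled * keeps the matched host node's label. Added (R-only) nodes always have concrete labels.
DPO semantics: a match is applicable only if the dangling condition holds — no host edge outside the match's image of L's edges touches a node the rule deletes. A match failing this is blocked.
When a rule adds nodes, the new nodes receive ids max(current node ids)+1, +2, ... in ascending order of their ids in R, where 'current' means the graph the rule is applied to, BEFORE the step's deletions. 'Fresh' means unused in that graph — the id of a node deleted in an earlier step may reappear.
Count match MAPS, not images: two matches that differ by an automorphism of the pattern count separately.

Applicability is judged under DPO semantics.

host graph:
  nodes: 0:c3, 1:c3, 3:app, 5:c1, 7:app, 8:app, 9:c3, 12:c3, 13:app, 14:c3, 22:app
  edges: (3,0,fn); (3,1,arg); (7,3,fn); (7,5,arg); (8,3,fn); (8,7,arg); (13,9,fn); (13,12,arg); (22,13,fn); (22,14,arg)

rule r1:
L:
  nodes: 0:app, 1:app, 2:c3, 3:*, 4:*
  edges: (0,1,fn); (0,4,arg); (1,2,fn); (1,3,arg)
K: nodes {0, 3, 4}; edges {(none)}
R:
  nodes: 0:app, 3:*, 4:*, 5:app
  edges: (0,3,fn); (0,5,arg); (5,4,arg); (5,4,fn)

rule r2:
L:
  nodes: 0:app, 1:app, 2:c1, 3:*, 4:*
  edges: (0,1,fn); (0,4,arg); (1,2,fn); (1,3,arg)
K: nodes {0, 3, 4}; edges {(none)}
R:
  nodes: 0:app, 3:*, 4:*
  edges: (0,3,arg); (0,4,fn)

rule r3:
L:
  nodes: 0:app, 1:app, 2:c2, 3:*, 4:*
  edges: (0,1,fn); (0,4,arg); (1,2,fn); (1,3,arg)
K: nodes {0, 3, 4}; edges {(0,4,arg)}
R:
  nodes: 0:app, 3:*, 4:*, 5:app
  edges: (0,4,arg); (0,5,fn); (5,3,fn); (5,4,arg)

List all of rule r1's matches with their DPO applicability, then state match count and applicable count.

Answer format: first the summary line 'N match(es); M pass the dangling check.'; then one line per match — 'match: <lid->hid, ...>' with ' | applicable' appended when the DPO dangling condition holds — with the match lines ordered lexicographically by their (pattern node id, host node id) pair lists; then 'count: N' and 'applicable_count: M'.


3 match(es); 1 pass the dangling check.
match: 0->7, 1->3, 2->0, 3->1, 4->5
match: 0->8, 1->3, 2->0, 3->1, 4->7
match: 0->22, 1->13, 2->9, 3->12, 4->14 | applicable
count: 3
applicable_count: 1


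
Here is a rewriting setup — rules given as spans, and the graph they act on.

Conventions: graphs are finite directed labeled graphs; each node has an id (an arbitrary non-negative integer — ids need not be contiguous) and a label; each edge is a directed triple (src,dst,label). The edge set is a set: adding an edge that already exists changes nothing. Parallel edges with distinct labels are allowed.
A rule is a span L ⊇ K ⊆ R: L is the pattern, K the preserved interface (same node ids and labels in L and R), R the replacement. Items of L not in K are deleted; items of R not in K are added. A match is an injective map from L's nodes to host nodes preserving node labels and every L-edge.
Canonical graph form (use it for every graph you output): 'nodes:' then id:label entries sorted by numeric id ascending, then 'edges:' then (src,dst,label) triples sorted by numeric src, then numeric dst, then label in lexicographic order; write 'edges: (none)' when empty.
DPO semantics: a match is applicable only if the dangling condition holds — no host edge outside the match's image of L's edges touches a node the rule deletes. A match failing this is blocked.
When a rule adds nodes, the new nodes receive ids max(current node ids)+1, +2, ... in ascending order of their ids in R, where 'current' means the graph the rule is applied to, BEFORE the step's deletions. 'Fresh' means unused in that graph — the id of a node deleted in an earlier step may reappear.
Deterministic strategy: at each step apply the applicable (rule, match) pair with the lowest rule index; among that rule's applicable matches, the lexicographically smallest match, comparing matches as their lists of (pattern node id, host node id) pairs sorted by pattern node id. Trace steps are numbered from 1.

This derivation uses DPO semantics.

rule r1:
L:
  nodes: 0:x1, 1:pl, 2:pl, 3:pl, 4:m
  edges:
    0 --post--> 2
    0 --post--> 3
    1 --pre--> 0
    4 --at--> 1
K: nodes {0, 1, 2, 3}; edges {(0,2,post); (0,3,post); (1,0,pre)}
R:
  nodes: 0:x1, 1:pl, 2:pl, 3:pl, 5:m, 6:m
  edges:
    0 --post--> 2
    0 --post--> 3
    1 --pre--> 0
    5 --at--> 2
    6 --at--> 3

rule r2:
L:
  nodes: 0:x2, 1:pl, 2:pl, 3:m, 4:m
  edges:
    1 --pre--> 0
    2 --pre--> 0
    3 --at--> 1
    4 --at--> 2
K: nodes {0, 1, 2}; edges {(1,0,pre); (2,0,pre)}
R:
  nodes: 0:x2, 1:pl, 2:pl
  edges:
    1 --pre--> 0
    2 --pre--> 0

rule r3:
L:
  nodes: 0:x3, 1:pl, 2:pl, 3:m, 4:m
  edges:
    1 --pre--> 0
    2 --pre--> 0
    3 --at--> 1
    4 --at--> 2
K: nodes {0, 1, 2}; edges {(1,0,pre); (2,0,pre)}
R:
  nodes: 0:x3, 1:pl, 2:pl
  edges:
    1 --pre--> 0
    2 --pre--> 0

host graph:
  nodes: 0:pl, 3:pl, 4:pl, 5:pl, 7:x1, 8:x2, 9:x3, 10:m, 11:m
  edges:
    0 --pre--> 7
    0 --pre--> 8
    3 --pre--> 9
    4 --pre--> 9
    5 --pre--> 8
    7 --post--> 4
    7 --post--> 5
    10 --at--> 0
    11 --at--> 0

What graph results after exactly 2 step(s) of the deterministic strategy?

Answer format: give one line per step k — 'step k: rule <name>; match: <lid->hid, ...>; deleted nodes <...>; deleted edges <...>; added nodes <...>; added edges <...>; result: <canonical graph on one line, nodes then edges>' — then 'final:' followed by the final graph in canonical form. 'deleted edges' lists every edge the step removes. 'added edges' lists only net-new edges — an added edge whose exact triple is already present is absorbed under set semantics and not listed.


step 1: rule r1; match: 0->7, 1->0, 2->4, 3->5, 4->10; deleted nodes 10; deleted edges (10,0,at); added nodes 12, 13; added edges (12,4,at); (13,5,at); result: nodes: 0:pl, 3:pl, 4:pl, 5:pl, 7:x1, 8:x2, 9:x3, 11:m, 12:m, 13:m edges: (0,7,pre); (0,8,pre); (3,9,pre); (4,9,pre); (5,8,pre); (7,4,post); (7,5,post); (11,0,at); (12,4,at); (13,5,at)
step 2: rule r1; match: 0->7, 1->0, 2->4, 3->5, 4->11; deleted nodes 11; deleted edges (11,0,at); added nodes 14, 15; added edges (14,4,at); (15,5,at); result: nodes: 0:pl, 3:pl, 4:pl, 5:pl, 7:x1, 8:x2, 9:x3, 12:m, 13:m, 14:m, 15:m edges: (0,7,pre); (0,8,pre); (3,9,pre); (4,9,pre); (5,8,pre); (7,4,post); (7,5,post); (12,4,at); (13,5,at); (14,4,at); (15,5,at)
final:
nodes: 0:pl, 3:pl, 4:pl, 5:pl, 7:x1, 8:x2, 9:x3, 12:m, 13:m, 14:m, 15:m
edges: (0,7,pre); (0,8,pre); (3,9,pre); (4,9,pre); (5,8,pre); (7,4,post); (7,5,post); (12,4,at); (13,5,at); (14,4,at); (15,5,at)


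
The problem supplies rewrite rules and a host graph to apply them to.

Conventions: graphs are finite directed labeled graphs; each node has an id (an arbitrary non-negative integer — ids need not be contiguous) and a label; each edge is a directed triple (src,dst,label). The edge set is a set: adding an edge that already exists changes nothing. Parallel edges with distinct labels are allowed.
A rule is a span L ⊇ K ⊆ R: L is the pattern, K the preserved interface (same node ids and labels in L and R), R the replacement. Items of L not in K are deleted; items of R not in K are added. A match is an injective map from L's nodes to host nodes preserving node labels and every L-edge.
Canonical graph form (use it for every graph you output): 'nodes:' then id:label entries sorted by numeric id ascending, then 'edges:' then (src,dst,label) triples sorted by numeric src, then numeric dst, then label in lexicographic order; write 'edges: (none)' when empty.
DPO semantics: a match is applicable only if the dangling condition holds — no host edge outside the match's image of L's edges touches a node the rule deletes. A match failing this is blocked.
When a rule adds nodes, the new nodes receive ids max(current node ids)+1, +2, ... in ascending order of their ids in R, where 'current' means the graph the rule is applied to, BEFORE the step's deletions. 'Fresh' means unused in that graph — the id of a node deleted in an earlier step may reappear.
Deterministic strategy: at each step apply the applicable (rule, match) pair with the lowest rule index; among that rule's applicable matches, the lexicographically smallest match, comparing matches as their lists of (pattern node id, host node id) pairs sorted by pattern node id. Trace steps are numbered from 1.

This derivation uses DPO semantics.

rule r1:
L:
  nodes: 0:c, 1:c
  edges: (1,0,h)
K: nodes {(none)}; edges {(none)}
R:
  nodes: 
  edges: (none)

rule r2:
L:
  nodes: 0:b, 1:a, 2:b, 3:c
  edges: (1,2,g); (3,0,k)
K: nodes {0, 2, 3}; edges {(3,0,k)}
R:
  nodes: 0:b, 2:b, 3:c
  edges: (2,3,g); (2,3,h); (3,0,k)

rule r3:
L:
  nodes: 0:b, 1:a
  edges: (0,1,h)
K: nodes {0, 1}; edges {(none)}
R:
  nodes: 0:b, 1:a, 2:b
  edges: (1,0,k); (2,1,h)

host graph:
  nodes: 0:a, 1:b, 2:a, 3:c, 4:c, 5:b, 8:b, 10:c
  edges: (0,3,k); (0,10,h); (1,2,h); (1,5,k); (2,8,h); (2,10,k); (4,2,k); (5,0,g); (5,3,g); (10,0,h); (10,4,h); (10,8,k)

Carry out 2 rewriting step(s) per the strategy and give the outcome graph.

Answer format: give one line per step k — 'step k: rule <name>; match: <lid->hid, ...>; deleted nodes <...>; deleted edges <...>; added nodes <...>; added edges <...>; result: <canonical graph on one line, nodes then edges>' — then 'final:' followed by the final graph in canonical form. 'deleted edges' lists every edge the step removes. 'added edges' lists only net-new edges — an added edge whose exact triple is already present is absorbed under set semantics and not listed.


step 1: rule r3; match: 0->1, 1->2; deleted nodes (none); deleted edges (1,2,h); added nodes 11; added edges (2,1,k); (11,2,h); result: nodes: 0:a, 1:b, 2:a, 3:c, 4:c, 5:b, 8:b, 10:c, 11:b edges: (0,3,k); (0,10,h); (1,5,k); (2,1,k); (2,8,h); (2,10,k); (4,2,k); (5,0,g); (5,3,g); (10,0,h); (10,4,h); (10,8,k); (11,2,h)
step 2: rule r3; match: 0->11, 1->2; deleted nodes (none); deleted edges (11,2,h); added nodes 12; added edges (2,11,k); (12,2,h); result: nodes: 0:a, 1:b, 2:a, 3:c, 4:c, 5:b, 8:b, 10:c, 11:b, 12:b edges: (0,3,k); (0,10,h); (1,5,k); (2,1,k); (2,8,h); (2,10,k); (2,11,k); (4,2,k); (5,0,g); (5,3,g); (10,0,h); (10,4,h); (10,8,k); (12,2,h)
final:
nodes: 0:a, 1:b, 2:a, 3:c, 4:c, 5:b, 8:b, 10:c, 11:b, 12:b
edges: (0,3,k); (0,10,h); (1,5,k); (2,1,k); (2,8,h); (2,10,k); (2,11,k); (4,2,k); (5,0,g); (5,3,g); (10,0,h); (10,4,h); (10,8,k); (12,2,h)


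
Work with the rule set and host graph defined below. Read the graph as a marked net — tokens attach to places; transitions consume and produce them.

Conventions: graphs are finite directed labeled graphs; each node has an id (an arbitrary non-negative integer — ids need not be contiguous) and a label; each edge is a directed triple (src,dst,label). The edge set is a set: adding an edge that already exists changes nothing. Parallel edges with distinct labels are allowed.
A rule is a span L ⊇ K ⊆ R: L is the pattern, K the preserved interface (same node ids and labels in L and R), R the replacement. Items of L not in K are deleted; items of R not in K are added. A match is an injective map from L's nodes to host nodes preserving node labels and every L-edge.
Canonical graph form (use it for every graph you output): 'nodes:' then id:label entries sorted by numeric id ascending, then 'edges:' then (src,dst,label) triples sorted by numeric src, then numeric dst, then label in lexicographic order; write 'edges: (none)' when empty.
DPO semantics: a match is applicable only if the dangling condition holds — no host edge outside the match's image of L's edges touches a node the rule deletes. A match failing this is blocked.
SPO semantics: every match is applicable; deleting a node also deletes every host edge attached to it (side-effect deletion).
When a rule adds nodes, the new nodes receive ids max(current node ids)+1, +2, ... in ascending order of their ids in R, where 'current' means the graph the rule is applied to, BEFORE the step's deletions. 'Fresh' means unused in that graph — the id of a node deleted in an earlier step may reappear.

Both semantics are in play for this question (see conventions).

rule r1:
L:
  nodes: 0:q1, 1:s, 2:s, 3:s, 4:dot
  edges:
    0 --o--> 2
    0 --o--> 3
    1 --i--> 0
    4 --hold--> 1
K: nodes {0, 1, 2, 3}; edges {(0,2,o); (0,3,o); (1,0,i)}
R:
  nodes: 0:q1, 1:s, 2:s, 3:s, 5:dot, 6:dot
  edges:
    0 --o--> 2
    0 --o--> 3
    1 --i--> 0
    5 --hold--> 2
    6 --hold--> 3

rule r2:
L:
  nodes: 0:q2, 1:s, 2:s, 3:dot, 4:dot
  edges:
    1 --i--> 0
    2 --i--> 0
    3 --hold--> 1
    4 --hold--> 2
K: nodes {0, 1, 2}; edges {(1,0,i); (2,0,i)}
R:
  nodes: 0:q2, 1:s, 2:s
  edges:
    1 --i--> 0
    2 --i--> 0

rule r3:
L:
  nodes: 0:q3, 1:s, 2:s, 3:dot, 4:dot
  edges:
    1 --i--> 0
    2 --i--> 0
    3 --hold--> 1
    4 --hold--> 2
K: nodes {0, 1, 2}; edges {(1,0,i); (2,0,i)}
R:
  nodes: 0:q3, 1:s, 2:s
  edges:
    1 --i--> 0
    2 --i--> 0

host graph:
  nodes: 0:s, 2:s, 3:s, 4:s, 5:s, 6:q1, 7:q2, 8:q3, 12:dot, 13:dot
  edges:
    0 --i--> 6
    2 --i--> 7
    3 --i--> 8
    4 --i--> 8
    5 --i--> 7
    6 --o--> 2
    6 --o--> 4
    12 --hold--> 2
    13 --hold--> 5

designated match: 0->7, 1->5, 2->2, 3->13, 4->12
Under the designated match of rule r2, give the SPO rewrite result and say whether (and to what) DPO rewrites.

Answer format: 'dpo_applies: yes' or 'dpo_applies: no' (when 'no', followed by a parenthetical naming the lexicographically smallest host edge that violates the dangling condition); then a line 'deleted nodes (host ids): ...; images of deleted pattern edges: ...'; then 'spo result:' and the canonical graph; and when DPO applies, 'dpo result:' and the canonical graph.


dpo_applies: yes
deleted nodes (host ids): 12, 13; images of deleted pattern edges: (12,2,hold); (13,5,hold)
spo result:
nodes: 0:s, 2:s, 3:s, 4:s, 5:s, 6:q1, 7:q2, 8:q3
edges: (0,6,i); (2,7,i); (3,8,i); (4,8,i); (5,7,i); (6,2,o); (6,4,o)
dpo result:
nodes: 0:s, 2:s, 3:s, 4:s, 5:s, 6:q1, 7:q2, 8:q3
edges: (0,6,i); (2,7,i); (3,8,i); (4,8,i); (5,7,i); (6,2,o); (6,4,o)


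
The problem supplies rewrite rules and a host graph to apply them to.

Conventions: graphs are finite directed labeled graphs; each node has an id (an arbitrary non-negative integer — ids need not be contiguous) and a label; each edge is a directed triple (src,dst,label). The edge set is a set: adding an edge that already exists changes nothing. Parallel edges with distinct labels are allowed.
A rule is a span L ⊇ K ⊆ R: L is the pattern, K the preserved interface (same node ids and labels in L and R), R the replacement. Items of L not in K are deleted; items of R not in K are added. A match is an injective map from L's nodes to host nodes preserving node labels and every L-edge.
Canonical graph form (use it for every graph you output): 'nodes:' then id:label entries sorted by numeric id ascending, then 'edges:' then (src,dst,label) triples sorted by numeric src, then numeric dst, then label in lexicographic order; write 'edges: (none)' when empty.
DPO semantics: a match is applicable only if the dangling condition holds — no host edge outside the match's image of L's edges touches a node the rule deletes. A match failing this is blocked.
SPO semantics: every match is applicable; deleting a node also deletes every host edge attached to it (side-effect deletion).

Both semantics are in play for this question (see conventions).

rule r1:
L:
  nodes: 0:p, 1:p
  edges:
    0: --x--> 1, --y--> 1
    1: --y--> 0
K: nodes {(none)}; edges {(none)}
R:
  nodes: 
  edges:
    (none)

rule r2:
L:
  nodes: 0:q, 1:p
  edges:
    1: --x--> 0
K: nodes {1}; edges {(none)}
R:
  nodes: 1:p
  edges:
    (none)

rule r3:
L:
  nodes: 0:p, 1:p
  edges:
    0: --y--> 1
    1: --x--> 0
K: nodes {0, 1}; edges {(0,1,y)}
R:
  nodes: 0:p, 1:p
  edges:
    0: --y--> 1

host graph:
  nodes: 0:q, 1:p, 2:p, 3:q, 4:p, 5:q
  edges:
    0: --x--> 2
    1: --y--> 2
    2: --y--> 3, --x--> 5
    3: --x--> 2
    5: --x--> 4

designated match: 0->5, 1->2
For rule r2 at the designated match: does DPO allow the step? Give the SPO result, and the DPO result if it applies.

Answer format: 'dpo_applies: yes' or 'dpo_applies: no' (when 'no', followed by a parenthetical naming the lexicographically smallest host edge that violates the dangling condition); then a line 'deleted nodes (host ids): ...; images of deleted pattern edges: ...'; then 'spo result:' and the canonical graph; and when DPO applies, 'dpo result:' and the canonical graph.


dpo_applies: no
(the rule deletes node 5, which keeps host edge (5,4,x) outside the match image — the dangling condition fails, DPO blocks; SPO proceeds and side-deletes such edges)
deleted nodes (host ids): 5; images of deleted pattern edges: (2,5,x)
spo result:
nodes: 0:q, 1:p, 2:p, 3:q, 4:p
edges: (0,2,x); (1,2,y); (2,3,y); (3,2,x)


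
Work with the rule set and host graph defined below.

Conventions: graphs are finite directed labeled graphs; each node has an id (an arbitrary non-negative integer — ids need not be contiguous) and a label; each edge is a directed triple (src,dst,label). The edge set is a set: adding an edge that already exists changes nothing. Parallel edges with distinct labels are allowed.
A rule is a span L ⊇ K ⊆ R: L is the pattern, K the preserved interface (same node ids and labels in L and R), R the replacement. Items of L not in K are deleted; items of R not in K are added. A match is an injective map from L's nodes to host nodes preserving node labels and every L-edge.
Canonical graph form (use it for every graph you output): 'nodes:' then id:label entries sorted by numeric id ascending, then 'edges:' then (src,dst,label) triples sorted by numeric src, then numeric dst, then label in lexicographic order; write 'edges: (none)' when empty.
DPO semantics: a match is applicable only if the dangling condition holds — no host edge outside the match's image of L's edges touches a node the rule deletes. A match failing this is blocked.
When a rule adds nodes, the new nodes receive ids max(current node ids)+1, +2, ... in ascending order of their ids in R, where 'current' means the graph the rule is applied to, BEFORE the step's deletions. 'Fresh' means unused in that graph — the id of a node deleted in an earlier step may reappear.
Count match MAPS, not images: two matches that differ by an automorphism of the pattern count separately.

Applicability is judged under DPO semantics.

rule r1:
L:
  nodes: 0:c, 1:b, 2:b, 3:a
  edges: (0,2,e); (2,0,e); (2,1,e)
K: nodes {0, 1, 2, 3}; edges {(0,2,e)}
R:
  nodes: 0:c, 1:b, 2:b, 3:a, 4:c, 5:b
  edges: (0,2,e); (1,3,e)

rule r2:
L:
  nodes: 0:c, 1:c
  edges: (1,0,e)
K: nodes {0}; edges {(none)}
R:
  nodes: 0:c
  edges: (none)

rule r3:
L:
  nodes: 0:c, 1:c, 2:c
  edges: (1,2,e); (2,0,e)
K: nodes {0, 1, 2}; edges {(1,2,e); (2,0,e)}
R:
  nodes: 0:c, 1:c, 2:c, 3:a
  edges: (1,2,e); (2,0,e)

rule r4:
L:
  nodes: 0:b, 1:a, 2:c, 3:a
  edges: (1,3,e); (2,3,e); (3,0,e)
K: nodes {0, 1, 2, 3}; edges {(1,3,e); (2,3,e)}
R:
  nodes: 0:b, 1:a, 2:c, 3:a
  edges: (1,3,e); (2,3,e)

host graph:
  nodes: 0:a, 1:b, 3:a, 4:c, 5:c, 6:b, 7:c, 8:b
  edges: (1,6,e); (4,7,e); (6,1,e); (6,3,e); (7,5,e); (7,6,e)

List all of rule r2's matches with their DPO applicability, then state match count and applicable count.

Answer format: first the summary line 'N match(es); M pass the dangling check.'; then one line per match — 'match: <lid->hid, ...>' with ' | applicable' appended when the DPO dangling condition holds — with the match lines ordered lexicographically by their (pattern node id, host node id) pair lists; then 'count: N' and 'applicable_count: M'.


2 match(es); 1 pass the dangling check.
match: 0->5, 1->7
match: 0->7, 1->4 | applicable
count: 2
applicable_count: 1


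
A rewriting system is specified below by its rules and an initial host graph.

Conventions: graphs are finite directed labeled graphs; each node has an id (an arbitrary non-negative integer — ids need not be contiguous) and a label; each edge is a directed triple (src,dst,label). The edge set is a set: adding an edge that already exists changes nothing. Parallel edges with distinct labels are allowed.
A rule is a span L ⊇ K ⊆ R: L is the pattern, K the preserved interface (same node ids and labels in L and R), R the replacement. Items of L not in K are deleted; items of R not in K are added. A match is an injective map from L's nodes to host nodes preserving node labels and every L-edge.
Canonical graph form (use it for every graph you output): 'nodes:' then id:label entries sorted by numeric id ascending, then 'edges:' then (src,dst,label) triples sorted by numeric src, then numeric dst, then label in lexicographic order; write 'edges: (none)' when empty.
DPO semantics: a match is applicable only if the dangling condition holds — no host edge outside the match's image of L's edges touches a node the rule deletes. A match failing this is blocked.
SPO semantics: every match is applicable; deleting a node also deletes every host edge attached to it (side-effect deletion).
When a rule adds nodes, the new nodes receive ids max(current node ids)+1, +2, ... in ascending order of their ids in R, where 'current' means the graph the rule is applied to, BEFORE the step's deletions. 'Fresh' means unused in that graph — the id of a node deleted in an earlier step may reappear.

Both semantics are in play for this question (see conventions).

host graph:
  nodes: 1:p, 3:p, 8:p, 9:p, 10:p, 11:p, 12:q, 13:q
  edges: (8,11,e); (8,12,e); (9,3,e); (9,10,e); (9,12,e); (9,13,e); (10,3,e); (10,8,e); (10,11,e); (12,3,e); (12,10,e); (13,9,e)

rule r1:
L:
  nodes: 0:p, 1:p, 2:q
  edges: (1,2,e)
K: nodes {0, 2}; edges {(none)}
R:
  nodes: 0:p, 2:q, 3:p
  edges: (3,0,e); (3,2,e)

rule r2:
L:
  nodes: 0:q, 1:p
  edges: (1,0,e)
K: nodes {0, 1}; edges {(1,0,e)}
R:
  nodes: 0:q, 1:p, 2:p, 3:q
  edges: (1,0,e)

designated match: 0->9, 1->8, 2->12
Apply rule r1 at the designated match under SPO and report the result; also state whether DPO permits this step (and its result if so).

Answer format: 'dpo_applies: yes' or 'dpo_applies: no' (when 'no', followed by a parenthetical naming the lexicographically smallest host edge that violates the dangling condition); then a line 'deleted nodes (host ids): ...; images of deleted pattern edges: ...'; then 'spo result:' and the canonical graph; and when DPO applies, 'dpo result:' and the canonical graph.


dpo_applies: no
(the rule deletes node 8, which keeps host edge (8,11,e) outside the match image — the dangling condition fails, DPO blocks; SPO proceeds and side-deletes such edges)
deleted nodes (host ids): 8; images of deleted pattern edges: (8,12,e)
spo result:
nodes: 1:p, 3:p, 9:p, 10:p, 11:p, 12:q, 13:q, 14:p
edges: (9,3,e); (9,10,e); (9,12,e); (9,13,e); (10,3,e); (10,11,e); (12,3,e); (12,10,e); (13,9,e); (14,9,e); (14,12,e)
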